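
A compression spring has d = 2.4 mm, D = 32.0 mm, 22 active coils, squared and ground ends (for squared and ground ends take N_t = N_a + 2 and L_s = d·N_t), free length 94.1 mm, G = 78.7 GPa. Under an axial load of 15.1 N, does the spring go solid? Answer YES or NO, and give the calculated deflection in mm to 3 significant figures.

k = Gd⁴/(8D³N_a) = (78.7×10³)(2.4⁴)/(8·32.0³·22) = 0.45275 N/mm
N_t = 24; L_s = 2.4·24 = 57.6 mm; δ_solid = L₀ − L_s = 94.1 − 57.6 = 36.5 mm
δ = F/k = 15.1/0.45275 = 33.352 mm
δ < δ_solid → spring does not go solid

NO, δ = 33.4 mm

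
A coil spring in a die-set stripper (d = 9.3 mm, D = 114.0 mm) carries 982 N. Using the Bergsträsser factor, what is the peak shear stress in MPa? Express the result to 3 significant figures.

393 MPa

Spring index C = D/d = 114.0/9.3 = 12.2581
K_B = (4C+2)/(4C−3) = 51.032/46.032 = 1.1086
τ₀ = 8FD/(πd³) = 8·982·114.0/(π·9.3³) = 895584/2527 = 354.41 MPa
τ_max = K·τ₀ = 1.1086 × 354.41 = 392.91 MPa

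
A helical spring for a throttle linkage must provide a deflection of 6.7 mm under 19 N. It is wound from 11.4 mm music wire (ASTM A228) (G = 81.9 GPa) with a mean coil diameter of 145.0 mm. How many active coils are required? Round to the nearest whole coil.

20

Required rate k = F/δ = 19/6.7 = 2.8358 N/mm
N_a = Gd⁴/(8D³k) = (81.9×10³ × 11.4⁴)/(8 × 145.0³ × 2.8358)
    = 1.38326e+09 / 6.91628e+07 = 20 → 20 coils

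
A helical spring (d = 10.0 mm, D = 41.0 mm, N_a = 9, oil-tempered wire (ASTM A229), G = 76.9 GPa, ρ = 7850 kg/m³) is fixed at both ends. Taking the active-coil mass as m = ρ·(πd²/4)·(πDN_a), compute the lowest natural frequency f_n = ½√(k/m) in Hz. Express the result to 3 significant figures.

k = Gd⁴/(8D³N_a) = (76.9×10³)(10.0⁴)/(8·41.0³·9) = 154.97 N/mm = 1.5497e+05 N/m
Wire length L = πDN_a = π·41.0·9 = 1159.2 mm
m = ρ·(πd²/4)·L = 7850 × 78.54×10⁻⁶ m² × 1.1592 m = 0.71472 kg
f_n = ½√(k/m) = 0.5·√(1.5497e+05/0.71472) = 0.5·√(2.1682e+05) = 232.82 Hz

233 Hz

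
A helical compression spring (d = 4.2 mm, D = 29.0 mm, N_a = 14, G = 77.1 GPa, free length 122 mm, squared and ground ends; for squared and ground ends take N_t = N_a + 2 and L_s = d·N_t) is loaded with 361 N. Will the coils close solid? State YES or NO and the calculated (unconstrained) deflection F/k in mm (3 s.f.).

k = Gd⁴/(8D³N_a) = (77.1×10³)(4.2⁴)/(8·29.0³·14) = 8.7829 N/mm
N_t = 16; L_s = 4.2·16 = 67.2 mm; δ_solid = L₀ − L_s = 122 − 67.2 = 54.8 mm
δ = F/k = 361/8.7829 = 41.102 mm
δ < δ_solid → spring does not go solid

NO, δ = 41.1 mm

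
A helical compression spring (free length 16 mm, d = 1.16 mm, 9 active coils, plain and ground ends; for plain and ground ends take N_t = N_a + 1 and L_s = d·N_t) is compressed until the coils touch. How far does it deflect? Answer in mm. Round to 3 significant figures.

4.40 mm

N_t = 10; L_s = 1.16·10 = 11.6 mm
δ_solid = L₀ − L_s = 16 − 11.6 = 4.4 mm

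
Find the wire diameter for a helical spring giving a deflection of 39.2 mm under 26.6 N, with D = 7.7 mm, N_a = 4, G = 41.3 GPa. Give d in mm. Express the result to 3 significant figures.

Required rate k = F/δ = 26.6/39.2 = 0.67857 N/mm
d = (8D³N_a·k / G)^(1/4) = (8·7.7³·4·0.67857 / (41.3×10³))^0.25
  = (0.24003)^0.25 = 0.6999 mm

0.700 mm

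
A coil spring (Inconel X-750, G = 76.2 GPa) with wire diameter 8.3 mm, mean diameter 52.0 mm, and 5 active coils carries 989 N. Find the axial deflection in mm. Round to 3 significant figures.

15.4 mm

k = Gd⁴/(8D³N_a) = (76.2×10³)(8.3⁴)/(8·52.0³·5) = 64.298 N/mm
δ = F/k = 989 / 64.298 = 15.382 mm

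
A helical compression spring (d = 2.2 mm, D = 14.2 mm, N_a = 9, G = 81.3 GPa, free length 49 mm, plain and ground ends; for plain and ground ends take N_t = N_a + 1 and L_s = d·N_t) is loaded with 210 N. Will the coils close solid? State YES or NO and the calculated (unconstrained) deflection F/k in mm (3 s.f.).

k = Gd⁴/(8D³N_a) = (81.3×10³)(2.2⁴)/(8·14.2³·9) = 9.2381 N/mm
N_t = 10; L_s = 2.2·10 = 22 mm; δ_solid = L₀ − L_s = 49 − 22 = 27 mm
δ = F/k = 210/9.2381 = 22.732 mm
δ < δ_solid → spring does not go solid

NO, δ = 22.7 mm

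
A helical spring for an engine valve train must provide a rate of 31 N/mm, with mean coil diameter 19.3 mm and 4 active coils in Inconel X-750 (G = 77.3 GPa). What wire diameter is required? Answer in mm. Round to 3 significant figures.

3.10 mm

d = (8D³N_a·k / G)^(1/4) = (8·19.3³·4·31 / (77.3×10³))^0.25
  = (92.258)^0.25 = 3.0992 mm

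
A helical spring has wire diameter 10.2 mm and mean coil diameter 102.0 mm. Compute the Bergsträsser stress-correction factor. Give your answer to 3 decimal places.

1.135

C = D/d = 102.0/10.2 = 10.0000
K_B = (4C+2)/(4C−3) = 42.000/37.000 = 1.1351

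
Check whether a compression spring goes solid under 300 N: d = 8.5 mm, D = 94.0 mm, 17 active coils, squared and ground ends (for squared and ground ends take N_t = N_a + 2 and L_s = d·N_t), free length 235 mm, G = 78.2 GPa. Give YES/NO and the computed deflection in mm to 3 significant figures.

YES, δ = 83.0 mm

k = Gd⁴/(8D³N_a) = (78.2×10³)(8.5⁴)/(8·94.0³·17) = 3.6138 N/mm
N_t = 19; L_s = 8.5·19 = 161.5 mm; δ_solid = L₀ − L_s = 235 − 161.5 = 73.5 mm
δ = F/k = 300/3.6138 = 83.016 mm
δ ≥ δ_solid → spring goes solid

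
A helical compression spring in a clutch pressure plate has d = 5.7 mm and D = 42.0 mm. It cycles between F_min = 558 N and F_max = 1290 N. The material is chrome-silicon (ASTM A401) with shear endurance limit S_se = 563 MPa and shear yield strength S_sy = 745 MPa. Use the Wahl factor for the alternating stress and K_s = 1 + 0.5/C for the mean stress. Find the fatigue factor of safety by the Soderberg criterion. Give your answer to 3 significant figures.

0.822

C = D/d = 42.0/5.7 = 7.3684; K_W = (4C−1)/(4C−4)+0.615/C = 1.2012; K_s = 1+0.5/C = 1.0679
F_a = (F_max−F_min)/2 = 366 N; F_m = (F_max+F_min)/2 = 924 N
τ_a = K_W·8F_aD/(πd³) = 1.2012 × 211.37 = 253.91 MPa
τ_m = K_s·8F_mD/(πd³) = 1.0679 × 533.63 = 569.84 MPa
Soderberg: 1/n_f = τ_a/S_se + τ_m/S_sy = 253.91/563 + 569.84/745 = 0.45099 + 0.76488 = 1.2159
n_f = 1/1.2159 = 0.8225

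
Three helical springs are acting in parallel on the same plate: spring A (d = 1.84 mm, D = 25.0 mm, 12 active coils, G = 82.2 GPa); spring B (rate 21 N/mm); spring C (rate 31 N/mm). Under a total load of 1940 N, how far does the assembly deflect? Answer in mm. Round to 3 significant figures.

k_A = Gd⁴/(8D³N_a) = (82.2×10³)(1.84⁴)/(8·25.0³·12) = 0.62813 N/mm
Parallel: k_eq = 0.62813 + 21 + 31 = 52.628 N/mm
δ = F/k_eq = 1940/52.628 = 36.862 mm

36.9 mm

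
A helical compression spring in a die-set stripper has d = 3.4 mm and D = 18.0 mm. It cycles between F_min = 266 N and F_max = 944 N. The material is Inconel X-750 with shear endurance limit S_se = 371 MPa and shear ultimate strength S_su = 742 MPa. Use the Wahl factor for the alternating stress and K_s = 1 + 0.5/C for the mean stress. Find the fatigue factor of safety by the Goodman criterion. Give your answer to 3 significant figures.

0.414

C = D/d = 18.0/3.4 = 5.2941; K_W = (4C−1)/(4C−4)+0.615/C = 1.2908; K_s = 1+0.5/C = 1.0944
F_a = (F_max−F_min)/2 = 339 N; F_m = (F_max+F_min)/2 = 605 N
τ_a = K_W·8F_aD/(πd³) = 1.2908 × 395.34 = 510.32 MPa
τ_m = K_s·8F_mD/(πd³) = 1.0944 × 705.56 = 772.19 MPa
Goodman: 1/n_f = τ_a/S_se + τ_m/S_su = 510.32/371 + 772.19/742 = 1.37553 + 1.04069 = 2.4162
n_f = 1/2.4162 = 0.4139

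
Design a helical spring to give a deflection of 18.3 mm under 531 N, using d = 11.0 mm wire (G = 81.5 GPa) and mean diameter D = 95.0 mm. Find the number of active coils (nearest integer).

6

Required rate k = F/δ = 531/18.3 = 29.016 N/mm
N_a = Gd⁴/(8D³k) = (81.5×10³ × 11.0⁴)/(8 × 95.0³ × 29.016)
    = 1.19324e+09 / 1.99023e+08 = 5.995 → 6 coils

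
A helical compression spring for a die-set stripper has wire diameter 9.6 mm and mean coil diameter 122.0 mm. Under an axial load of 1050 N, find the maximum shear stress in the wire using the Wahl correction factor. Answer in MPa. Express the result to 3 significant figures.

Spring index C = D/d = 122.0/9.6 = 12.7083
K_W = (4C−1)/(4C−4) + 0.615/C = 49.833/46.833 + 0.0484 = 1.1125
τ₀ = 8FD/(πd³) = 8·1050·122.0/(π·9.6³) = 1.0248e+06/2779.5 = 368.7 MPa
τ_max = K·τ₀ = 1.1125 × 368.7 = 410.16 MPa

410 MPa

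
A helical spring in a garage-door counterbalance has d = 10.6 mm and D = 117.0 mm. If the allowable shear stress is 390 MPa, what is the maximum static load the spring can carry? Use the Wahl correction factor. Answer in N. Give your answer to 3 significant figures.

C = D/d = 117.0/10.6 = 11.0377
K_W = (4C−1)/(4C−4) + 0.615/C = 43.151/40.151 + 0.0557 = 1.1304
τ_max = K·8FD/(πd³) → F_max = τ_allow·πd³/(8DK)
F_max = 390·π·10.6³/(8·117.0·1.1304) = 1.4593e+06/1058.1 = 1379.1 N

1380 N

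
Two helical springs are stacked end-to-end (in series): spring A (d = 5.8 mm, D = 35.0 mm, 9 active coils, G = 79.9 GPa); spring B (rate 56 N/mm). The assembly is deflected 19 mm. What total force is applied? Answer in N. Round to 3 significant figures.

365 N

k_A = Gd⁴/(8D³N_a) = (79.9×10³)(5.8⁴)/(8·35.0³·9) = 29.29 N/mm
Series: 1/k_eq = 1/29.29 + 1/56 = 0.051998; k_eq = 19.231 N/mm
F = k_eq·δ = 19.231·19 = 365.4 N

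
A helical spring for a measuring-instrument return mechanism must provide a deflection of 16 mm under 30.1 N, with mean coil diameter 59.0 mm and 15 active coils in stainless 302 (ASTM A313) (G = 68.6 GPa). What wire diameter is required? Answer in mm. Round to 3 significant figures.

Required rate k = F/δ = 30.1/16 = 1.8813 N/mm
d = (8D³N_a·k / G)^(1/4) = (8·59.0³·15·1.8813 / (68.6×10³))^0.25
  = (675.86)^0.25 = 5.0988 mm

5.10 mm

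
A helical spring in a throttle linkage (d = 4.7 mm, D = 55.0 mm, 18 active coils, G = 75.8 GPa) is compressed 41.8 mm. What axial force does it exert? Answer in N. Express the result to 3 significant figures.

64.5 N

k = Gd⁴/(8D³N_a) = (75.8×10³)(4.7⁴)/(8·55.0³·18) = 1.5439 N/mm
F = k·δ = 1.5439 × 41.8 = 64.534 N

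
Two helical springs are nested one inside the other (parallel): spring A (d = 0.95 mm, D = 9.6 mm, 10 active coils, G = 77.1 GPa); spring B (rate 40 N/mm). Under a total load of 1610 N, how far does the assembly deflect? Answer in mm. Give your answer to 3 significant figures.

k_A = Gd⁴/(8D³N_a) = (77.1×10³)(0.95⁴)/(8·9.6³·10) = 0.88725 N/mm
Parallel: k_eq = 0.88725 + 40 = 40.887 N/mm
δ = F/k_eq = 1610/40.887 = 39.377 mm

39.4 mm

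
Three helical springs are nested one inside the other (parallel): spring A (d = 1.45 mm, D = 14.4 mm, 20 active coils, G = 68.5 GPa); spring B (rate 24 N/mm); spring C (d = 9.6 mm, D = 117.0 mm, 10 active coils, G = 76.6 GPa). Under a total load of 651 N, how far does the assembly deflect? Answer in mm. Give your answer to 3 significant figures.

k_A = Gd⁴/(8D³N_a) = (68.5×10³)(1.45⁴)/(8·14.4³·20) = 0.6338 N/mm
k_C = Gd⁴/(8D³N_a) = (76.6×10³)(9.6⁴)/(8·117.0³·10) = 5.0777 N/mm
Parallel: k_eq = 0.6338 + 24 + 5.0777 = 29.711 N/mm
δ = F/k_eq = 651/29.711 = 21.911 mm

21.9 mm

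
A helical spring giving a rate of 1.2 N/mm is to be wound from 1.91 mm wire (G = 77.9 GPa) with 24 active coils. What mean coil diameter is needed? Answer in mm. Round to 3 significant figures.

D = (Gd⁴/(8N_a·k))^(1/3) = (77.9×10³·1.91⁴/(8·24·1.2))^(1/3)
  = (4499.75)^(1/3) = 16.5093 mm

16.5 mm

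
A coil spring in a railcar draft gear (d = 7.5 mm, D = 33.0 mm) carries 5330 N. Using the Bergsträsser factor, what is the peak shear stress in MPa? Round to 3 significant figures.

Spring index C = D/d = 33.0/7.5 = 4.4000
K_B = (4C+2)/(4C−3) = 19.600/14.600 = 1.3425
τ₀ = 8FD/(πd³) = 8·5330·33.0/(π·7.5³) = 1.40712e+06/1325.4 = 1061.7 MPa
τ_max = K·τ₀ = 1.3425 × 1061.7 = 1425.3 MPa

1430 MPa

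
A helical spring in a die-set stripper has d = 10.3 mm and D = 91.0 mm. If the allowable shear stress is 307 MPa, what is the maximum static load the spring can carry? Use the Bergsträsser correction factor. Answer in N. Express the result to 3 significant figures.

1250 N

C = D/d = 91.0/10.3 = 8.8350
K_B = (4C+2)/(4C−3) = 37.340/32.340 = 1.1546
τ_max = K·8FD/(πd³) → F_max = τ_allow·πd³/(8DK)
F_max = 307·π·10.3³/(8·91.0·1.1546) = 1.0539e+06/840.55 = 1253.8 N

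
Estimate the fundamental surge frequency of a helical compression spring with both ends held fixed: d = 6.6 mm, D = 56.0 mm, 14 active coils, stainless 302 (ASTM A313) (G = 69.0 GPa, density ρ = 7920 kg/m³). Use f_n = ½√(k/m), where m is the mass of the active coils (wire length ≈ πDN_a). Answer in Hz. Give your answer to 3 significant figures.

49.9 Hz

k = Gd⁴/(8D³N_a) = (69.0×10³)(6.6⁴)/(8·56.0³·14) = 6.6565 N/mm = 6656.5 N/m
Wire length L = πDN_a = π·56.0·14 = 2463 mm
m = ρ·(πd²/4)·L = 7920 × 34.212×10⁻⁶ m² × 2.463 m = 0.66737 kg
f_n = ½√(k/m) = 0.5·√(6656.5/0.66737) = 0.5·√(9974.1) = 49.935 Hz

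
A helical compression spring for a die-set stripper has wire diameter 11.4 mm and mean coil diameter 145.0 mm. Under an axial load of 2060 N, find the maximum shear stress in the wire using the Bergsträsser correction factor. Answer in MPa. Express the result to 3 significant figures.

Spring index C = D/d = 145.0/11.4 = 12.7193
K_B = (4C+2)/(4C−3) = 52.877/47.877 = 1.1044
τ₀ = 8FD/(πd³) = 8·2060·145.0/(π·11.4³) = 2.3896e+06/4654.4 = 513.41 MPa
τ_max = K·τ₀ = 1.1044 × 513.41 = 567.02 MPa

567 MPa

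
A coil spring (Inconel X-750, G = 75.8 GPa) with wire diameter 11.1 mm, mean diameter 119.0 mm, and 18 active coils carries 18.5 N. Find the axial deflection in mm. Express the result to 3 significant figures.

k = Gd⁴/(8D³N_a) = (75.8×10³)(11.1⁴)/(8·119.0³·18) = 4.742 N/mm
δ = F/k = 18.5 / 4.742 = 3.9013 mm

3.90 mm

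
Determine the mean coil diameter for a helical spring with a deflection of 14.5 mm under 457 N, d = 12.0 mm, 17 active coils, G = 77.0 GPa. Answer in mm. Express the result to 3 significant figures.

Required rate k = F/δ = 457/14.5 = 31.517 N/mm
D = (Gd⁴/(8N_a·k))^(1/3) = (77.0×10³·12.0⁴/(8·17·31.517))^(1/3)
  = (372502)^(1/3) = 71.9520 mm

72.0 mm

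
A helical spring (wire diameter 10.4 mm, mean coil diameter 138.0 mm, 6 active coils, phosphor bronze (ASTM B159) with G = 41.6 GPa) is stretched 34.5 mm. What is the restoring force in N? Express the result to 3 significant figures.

k = Gd⁴/(8D³N_a) = (41.6×10³)(10.4⁴)/(8·138.0³·6) = 3.8579 N/mm
F = k·δ = 3.8579 × 34.5 = 133.1 N

133 N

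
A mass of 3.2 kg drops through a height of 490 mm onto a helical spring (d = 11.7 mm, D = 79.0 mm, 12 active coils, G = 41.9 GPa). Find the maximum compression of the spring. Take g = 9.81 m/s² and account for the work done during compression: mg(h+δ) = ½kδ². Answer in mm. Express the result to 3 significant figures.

k = Gd⁴/(8D³N_a) = (41.9×10³)(11.7⁴)/(8·79.0³·12) = 16.588 N/mm
W = mg = 3.2 × 9.81 = 31.392 N
½kδ² − Wδ − Wh = 0 → δ = (W + √(W² + 2kWh))/k
δ = (31.392 + √(985.46 + 510329))/16.588 = (31.392 + 715.06)/16.588 = 44.999 mm

45.0 mm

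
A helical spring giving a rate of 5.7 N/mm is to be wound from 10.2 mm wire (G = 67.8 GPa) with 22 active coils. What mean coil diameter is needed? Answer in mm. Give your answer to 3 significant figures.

D = (Gd⁴/(8N_a·k))^(1/3) = (67.8×10³·10.2⁴/(8·22·5.7))^(1/3)
  = (731548)^(1/3) = 90.1047 mm

90.1 mm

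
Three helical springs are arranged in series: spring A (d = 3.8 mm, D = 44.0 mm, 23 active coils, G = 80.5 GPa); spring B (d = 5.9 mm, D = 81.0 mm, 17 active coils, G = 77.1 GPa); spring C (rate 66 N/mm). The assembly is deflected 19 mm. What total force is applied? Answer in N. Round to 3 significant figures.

k_A = Gd⁴/(8D³N_a) = (80.5×10³)(3.8⁴)/(8·44.0³·23) = 1.0709 N/mm
k_B = Gd⁴/(8D³N_a) = (77.1×10³)(5.9⁴)/(8·81.0³·17) = 1.2926 N/mm
Series: 1/k_eq = 1/1.0709 + 1/1.2926 + 1/66 = 1.7226; k_eq = 0.58053 N/mm
F = k_eq·δ = 0.58053·19 = 11.03 N

11.0 N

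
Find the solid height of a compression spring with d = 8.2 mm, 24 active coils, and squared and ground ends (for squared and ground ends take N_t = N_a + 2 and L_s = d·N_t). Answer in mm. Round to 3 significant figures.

squared and ground ends: N_t = N_a + 2 = 24 + 2 = 26
L_s = d·N_t = 8.2 × 26 = 213.2 mm

213 mm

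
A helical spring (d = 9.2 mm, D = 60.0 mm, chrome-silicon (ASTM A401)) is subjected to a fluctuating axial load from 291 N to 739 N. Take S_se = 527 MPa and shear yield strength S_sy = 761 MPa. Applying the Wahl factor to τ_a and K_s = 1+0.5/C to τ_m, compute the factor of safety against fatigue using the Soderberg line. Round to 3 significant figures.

C = D/d = 60.0/9.2 = 6.5217; K_W = (4C−1)/(4C−4)+0.615/C = 1.2301; K_s = 1+0.5/C = 1.0767
F_a = (F_max−F_min)/2 = 224 N; F_m = (F_max+F_min)/2 = 515 N
τ_a = K_W·8F_aD/(πd³) = 1.2301 × 43.952 = 54.066 MPa
τ_m = K_s·8F_mD/(πd³) = 1.0767 × 101.05 = 108.8 MPa
Soderberg: 1/n_f = τ_a/S_se + τ_m/S_sy = 54.066/527 + 108.8/761 = 0.10259 + 0.14297 = 0.24556
n_f = 1/0.24556 = 4.072

4.07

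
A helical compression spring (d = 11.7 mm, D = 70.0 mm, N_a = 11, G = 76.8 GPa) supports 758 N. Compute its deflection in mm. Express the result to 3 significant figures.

k = Gd⁴/(8D³N_a) = (76.8×10³)(11.7⁴)/(8·70.0³·11) = 47.679 N/mm
δ = F/k = 758 / 47.679 = 15.898 mm

15.9 mm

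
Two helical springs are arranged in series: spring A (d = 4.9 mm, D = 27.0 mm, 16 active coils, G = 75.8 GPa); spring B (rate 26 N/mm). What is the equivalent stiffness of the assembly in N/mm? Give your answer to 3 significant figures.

10.4 N/mm

k_A = Gd⁴/(8D³N_a) = (75.8×10³)(4.9⁴)/(8·27.0³·16) = 17.344 N/mm
Series: 1/k_eq = 1/17.344 + 1/26 = 0.096118; k_eq = 10.404 N/mm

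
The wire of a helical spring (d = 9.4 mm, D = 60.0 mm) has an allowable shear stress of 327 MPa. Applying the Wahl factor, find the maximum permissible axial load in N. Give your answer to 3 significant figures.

1440 N

C = D/d = 60.0/9.4 = 6.3830
K_W = (4C−1)/(4C−4) + 0.615/C = 24.532/21.532 + 0.0964 = 1.2357
τ_max = K·8FD/(πd³) → F_max = τ_allow·πd³/(8DK)
F_max = 327·π·9.4³/(8·60.0·1.2357) = 8.5326e+05/593.13 = 1438.6 N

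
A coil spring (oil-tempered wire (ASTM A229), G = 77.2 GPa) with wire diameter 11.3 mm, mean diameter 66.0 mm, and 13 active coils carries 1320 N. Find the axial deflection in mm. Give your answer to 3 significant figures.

31.4 mm

k = Gd⁴/(8D³N_a) = (77.2×10³)(11.3⁴)/(8·66.0³·13) = 42.098 N/mm
δ = F/k = 1320 / 42.098 = 31.355 mm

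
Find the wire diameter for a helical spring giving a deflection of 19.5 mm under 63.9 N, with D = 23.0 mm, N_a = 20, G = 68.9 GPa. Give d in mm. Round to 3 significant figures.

3.10 mm

Required rate k = F/δ = 63.9/19.5 = 3.2769 N/mm
d = (8D³N_a·k / G)^(1/4) = (8·23.0³·20·3.2769 / (68.9×10³))^0.25
  = (92.587)^0.25 = 3.1020 mm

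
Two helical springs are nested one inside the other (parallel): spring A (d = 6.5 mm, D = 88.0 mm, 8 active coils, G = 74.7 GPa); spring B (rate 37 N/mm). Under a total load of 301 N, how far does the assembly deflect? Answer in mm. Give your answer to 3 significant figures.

k_A = Gd⁴/(8D³N_a) = (74.7×10³)(6.5⁴)/(8·88.0³·8) = 3.0574 N/mm
Parallel: k_eq = 3.0574 + 37 = 40.057 N/mm
δ = F/k_eq = 301/40.057 = 7.5142 mm

7.51 mm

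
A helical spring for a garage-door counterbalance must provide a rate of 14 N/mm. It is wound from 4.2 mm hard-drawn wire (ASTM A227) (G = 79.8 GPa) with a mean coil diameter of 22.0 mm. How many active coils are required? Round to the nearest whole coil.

N_a = Gd⁴/(8D³k) = (79.8×10³ × 4.2⁴)/(8 × 22.0³ × 14)
    = 2.48313e+07 / 1.19258e+06 = 20.82 → 21 coils

21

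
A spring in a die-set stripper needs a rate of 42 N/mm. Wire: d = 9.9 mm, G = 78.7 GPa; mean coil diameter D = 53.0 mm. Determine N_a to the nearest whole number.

15

N_a = Gd⁴/(8D³k) = (78.7×10³ × 9.9⁴)/(8 × 53.0³ × 42)
    = 7.55989e+08 / 5.00227e+07 = 15.11 → 15 coils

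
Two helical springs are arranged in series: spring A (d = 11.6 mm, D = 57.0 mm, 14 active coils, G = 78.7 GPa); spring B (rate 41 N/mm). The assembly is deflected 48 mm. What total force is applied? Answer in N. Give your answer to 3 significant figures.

1230 N

k_A = Gd⁴/(8D³N_a) = (78.7×10³)(11.6⁴)/(8·57.0³·14) = 68.701 N/mm
Series: 1/k_eq = 1/68.701 + 1/41 = 0.038946; k_eq = 25.677 N/mm
F = k_eq·δ = 25.677·48 = 1232.5 N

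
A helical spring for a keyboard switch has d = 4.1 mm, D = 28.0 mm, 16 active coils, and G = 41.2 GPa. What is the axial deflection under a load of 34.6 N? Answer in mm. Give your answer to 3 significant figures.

8.35 mm

k = Gd⁴/(8D³N_a) = (41.2×10³)(4.1⁴)/(8·28.0³·16) = 4.1433 N/mm
δ = F/k = 34.6 / 4.1433 = 8.3508 mm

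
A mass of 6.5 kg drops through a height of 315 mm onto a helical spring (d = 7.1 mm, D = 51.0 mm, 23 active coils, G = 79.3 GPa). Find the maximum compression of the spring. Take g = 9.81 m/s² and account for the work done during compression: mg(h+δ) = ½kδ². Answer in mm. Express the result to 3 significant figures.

77.9 mm

k = Gd⁴/(8D³N_a) = (79.3×10³)(7.1⁴)/(8·51.0³·23) = 8.2562 N/mm
W = mg = 6.5 × 9.81 = 63.765 N
½kδ² − Wδ − Wh = 0 → δ = (W + √(W² + 2kWh))/k
δ = (63.765 + √(4066 + 331666))/8.2562 = (63.765 + 579.42)/8.2562 = 77.904 mm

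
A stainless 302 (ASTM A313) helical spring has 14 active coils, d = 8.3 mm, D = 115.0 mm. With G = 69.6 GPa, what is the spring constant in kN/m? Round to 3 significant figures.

1.94 kN/m

k = Gd⁴/(8D³N_a) = (69.6×10³ × 8.3⁴) / (8 × 115.0³ × 14)
  = 3.3031e+08 / 1.70338e+08 = 1.9391 N/mm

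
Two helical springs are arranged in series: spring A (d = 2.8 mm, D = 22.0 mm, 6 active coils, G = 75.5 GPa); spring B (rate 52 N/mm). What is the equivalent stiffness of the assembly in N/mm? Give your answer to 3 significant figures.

k_A = Gd⁴/(8D³N_a) = (75.5×10³)(2.8⁴)/(8·22.0³·6) = 9.0797 N/mm
Series: 1/k_eq = 1/9.0797 + 1/52 = 0.12937; k_eq = 7.7299 N/mm

7.73 N/mm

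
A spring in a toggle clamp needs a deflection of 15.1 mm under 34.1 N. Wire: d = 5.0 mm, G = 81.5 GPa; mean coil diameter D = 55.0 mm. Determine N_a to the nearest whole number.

17

Required rate k = F/δ = 34.1/15.1 = 2.2583 N/mm
N_a = Gd⁴/(8D³k) = (81.5×10³ × 5.0⁴)/(8 × 55.0³ × 2.2583)
    = 5.09375e+07 / 3.00577e+06 = 16.95 → 17 coils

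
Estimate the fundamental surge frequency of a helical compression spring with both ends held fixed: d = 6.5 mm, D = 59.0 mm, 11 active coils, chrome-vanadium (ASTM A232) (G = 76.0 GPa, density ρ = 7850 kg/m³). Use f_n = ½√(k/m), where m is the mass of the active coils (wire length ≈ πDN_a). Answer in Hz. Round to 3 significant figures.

59.4 Hz

k = Gd⁴/(8D³N_a) = (76.0×10³)(6.5⁴)/(8·59.0³·11) = 7.5063 N/mm = 7506.3 N/m
Wire length L = πDN_a = π·59.0·11 = 2038.9 mm
m = ρ·(πd²/4)·L = 7850 × 33.183×10⁻⁶ m² × 2.0389 m = 0.53111 kg
f_n = ½√(k/m) = 0.5·√(7506.3/0.53111) = 0.5·√(14133) = 59.442 Hz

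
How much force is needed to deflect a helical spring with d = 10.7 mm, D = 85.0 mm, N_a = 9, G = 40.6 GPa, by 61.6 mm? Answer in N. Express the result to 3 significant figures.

741 N

k = Gd⁴/(8D³N_a) = (40.6×10³)(10.7⁴)/(8·85.0³·9) = 12.036 N/mm
F = k·δ = 12.036 × 61.6 = 741.4 N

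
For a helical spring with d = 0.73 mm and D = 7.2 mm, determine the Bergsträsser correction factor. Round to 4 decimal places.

C = D/d = 7.2/0.73 = 9.8630
K_B = (4C+2)/(4C−3) = 41.452/36.452 = 1.1372

1.1372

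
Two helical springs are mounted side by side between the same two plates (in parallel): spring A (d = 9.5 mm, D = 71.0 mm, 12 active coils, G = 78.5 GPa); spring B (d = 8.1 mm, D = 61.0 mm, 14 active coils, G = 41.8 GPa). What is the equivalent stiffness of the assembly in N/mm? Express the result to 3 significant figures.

25.7 N/mm

k_A = Gd⁴/(8D³N_a) = (78.5×10³)(9.5⁴)/(8·71.0³·12) = 18.609 N/mm
k_B = Gd⁴/(8D³N_a) = (41.8×10³)(8.1⁴)/(8·61.0³·14) = 7.078 N/mm
Parallel: k_eq = 18.609 + 7.078 = 25.687 N/mm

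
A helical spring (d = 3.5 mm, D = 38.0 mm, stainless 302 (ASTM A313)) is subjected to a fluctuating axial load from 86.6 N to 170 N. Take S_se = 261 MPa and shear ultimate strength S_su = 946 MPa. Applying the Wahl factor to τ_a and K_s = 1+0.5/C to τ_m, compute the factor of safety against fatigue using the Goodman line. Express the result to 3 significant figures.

1.37

C = D/d = 38.0/3.5 = 10.8571; K_W = (4C−1)/(4C−4)+0.615/C = 1.1327; K_s = 1+0.5/C = 1.0461
F_a = (F_max−F_min)/2 = 41.7 N; F_m = (F_max+F_min)/2 = 128.3 N
τ_a = K_W·8F_aD/(πd³) = 1.1327 × 94.114 = 106.61 MPa
τ_m = K_s·8F_mD/(πd³) = 1.0461 × 289.57 = 302.9 MPa
Goodman: 1/n_f = τ_a/S_se + τ_m/S_su = 106.61/261 + 302.9/946 = 0.40845 + 0.32019 = 0.72864
n_f = 1/0.72864 = 1.372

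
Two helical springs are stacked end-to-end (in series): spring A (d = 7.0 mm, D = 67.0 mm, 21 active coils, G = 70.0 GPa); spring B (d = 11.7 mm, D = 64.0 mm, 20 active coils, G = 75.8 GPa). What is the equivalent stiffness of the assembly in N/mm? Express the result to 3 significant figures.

k_A = Gd⁴/(8D³N_a) = (70.0×10³)(7.0⁴)/(8·67.0³·21) = 3.3263 N/mm
k_B = Gd⁴/(8D³N_a) = (75.8×10³)(11.7⁴)/(8·64.0³·20) = 33.865 N/mm
Series: 1/k_eq = 1/3.3263 + 1/33.865 = 0.33017; k_eq = 3.0288 N/mm

3.03 N/mm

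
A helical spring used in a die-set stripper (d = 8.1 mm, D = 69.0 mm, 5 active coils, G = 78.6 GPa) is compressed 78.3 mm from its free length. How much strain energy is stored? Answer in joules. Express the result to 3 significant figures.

78.9 J

k = Gd⁴/(8D³N_a) = (78.6×10³)(8.1⁴)/(8·69.0³·5) = 25.749 N/mm
U = ½kδ² = 0.5 × 25.749 × 78.3² = 78931 N·mm = 78.931 J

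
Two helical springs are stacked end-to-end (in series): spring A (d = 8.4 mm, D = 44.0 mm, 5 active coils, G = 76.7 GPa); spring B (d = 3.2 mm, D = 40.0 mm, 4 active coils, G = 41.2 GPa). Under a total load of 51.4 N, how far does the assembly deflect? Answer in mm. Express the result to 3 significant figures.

k_A = Gd⁴/(8D³N_a) = (76.7×10³)(8.4⁴)/(8·44.0³·5) = 112.07 N/mm
k_B = Gd⁴/(8D³N_a) = (41.2×10³)(3.2⁴)/(8·40.0³·4) = 2.1094 N/mm
Series: 1/k_eq = 1/112.07 + 1/2.1094 = 0.48298; k_eq = 2.0705 N/mm
δ = F/k_eq = 51.4/2.0705 = 24.825 mm

24.8 mm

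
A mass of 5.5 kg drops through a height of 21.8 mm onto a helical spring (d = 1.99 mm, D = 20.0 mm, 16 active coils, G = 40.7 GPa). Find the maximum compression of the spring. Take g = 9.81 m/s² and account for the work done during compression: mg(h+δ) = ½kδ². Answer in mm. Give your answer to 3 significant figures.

193 mm

k = Gd⁴/(8D³N_a) = (40.7×10³)(1.99⁴)/(8·20.0³·16) = 0.62331 N/mm
W = mg = 5.5 × 9.81 = 53.955 N
½kδ² − Wδ − Wh = 0 → δ = (W + √(W² + 2kWh))/k
δ = (53.955 + √(2911.1 + 1466.31))/0.62331 = (53.955 + 66.162)/0.62331 = 192.71 mm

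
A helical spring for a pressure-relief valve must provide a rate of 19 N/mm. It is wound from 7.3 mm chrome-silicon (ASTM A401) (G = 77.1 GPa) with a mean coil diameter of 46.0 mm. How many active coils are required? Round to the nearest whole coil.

N_a = Gd⁴/(8D³k) = (77.1×10³ × 7.3⁴)/(8 × 46.0³ × 19)
    = 2.1895e+08 / 1.47951e+07 = 14.8 → 15 coils

15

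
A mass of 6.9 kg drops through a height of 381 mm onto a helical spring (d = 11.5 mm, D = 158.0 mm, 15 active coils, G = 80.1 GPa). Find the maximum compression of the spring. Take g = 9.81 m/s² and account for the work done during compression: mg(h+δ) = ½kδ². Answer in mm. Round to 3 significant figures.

k = Gd⁴/(8D³N_a) = (80.1×10³)(11.5⁴)/(8·158.0³·15) = 2.9599 N/mm
W = mg = 6.9 × 9.81 = 67.689 N
½kδ² − Wδ − Wh = 0 → δ = (W + √(W² + 2kWh))/k
δ = (67.689 + √(4581.8 + 152667))/2.9599 = (67.689 + 396.55)/2.9599 = 156.84 mm

157 mm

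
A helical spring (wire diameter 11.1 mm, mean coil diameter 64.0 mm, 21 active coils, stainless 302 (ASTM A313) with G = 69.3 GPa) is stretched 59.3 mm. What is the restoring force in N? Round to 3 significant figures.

1420 N

k = Gd⁴/(8D³N_a) = (69.3×10³)(11.1⁴)/(8·64.0³·21) = 23.888 N/mm
F = k·δ = 23.888 × 59.3 = 1416.5 N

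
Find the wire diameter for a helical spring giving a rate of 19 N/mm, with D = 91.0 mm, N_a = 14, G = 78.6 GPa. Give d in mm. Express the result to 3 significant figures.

d = (8D³N_a·k / G)^(1/4) = (8·91.0³·14·19 / (78.6×10³))^0.25
  = (20402)^0.25 = 11.9514 mm

12.0 mm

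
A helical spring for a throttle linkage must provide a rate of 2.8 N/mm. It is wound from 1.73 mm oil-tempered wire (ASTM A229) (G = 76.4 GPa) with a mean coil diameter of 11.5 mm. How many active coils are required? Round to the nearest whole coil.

20

N_a = Gd⁴/(8D³k) = (76.4×10³ × 1.73⁴)/(8 × 11.5³ × 2.8)
    = 684349 / 34067.6 = 20.09 → 20 coils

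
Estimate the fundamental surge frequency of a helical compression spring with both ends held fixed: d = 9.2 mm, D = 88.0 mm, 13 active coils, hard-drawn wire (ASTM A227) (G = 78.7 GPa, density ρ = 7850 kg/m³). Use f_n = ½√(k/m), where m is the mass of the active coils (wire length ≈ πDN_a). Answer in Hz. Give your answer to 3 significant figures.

k = Gd⁴/(8D³N_a) = (78.7×10³)(9.2⁴)/(8·88.0³·13) = 7.9551 N/mm = 7955.1 N/m
Wire length L = πDN_a = π·88.0·13 = 3594 mm
m = ρ·(πd²/4)·L = 7850 × 66.476×10⁻⁶ m² × 3.594 m = 1.8755 kg
f_n = ½√(k/m) = 0.5·√(7955.1/1.8755) = 0.5·√(4241.6) = 32.564 Hz

32.6 Hz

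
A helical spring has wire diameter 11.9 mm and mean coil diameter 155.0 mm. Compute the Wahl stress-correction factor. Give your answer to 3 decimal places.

1.110

C = D/d = 155.0/11.9 = 13.0252
K_W = (4C−1)/(4C−4) + 0.615/C = 51.101/48.101 + 0.0472 = 1.1096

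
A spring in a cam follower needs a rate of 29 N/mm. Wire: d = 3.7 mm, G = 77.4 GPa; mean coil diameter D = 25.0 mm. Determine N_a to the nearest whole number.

4

N_a = Gd⁴/(8D³k) = (77.4×10³ × 3.7⁴)/(8 × 25.0³ × 29)
    = 1.4506e+07 / 3.625e+06 = 4.002 → 4 coils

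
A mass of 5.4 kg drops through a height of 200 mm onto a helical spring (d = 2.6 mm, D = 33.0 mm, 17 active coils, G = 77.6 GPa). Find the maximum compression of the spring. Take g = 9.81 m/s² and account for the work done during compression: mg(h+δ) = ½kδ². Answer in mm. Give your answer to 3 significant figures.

k = Gd⁴/(8D³N_a) = (77.6×10³)(2.6⁴)/(8·33.0³·17) = 0.72556 N/mm
W = mg = 5.4 × 9.81 = 52.974 N
½kδ² − Wδ − Wh = 0 → δ = (W + √(W² + 2kWh))/k
δ = (52.974 + √(2806.2 + 15374.4))/0.72556 = (52.974 + 134.84)/0.72556 = 258.85 mm

259 mm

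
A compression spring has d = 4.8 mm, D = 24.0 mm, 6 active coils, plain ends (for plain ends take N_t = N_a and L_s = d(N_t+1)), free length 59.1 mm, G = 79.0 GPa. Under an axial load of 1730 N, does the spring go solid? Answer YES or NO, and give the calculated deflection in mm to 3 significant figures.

YES, δ = 27.4 mm

k = Gd⁴/(8D³N_a) = (79.0×10³)(4.8⁴)/(8·24.0³·6) = 63.2 N/mm
N_t = 6; L_s = 4.8·7 = 33.6 mm; δ_solid = L₀ − L_s = 59.1 − 33.6 = 25.5 mm
δ = F/k = 1730/63.2 = 27.373 mm
δ ≥ δ_solid → spring goes solid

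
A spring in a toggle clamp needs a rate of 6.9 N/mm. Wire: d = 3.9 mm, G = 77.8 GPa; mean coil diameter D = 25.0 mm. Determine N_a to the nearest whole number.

21

N_a = Gd⁴/(8D³k) = (77.8×10³ × 3.9⁴)/(8 × 25.0³ × 6.9)
    = 1.79986e+07 / 862500 = 20.87 → 21 coils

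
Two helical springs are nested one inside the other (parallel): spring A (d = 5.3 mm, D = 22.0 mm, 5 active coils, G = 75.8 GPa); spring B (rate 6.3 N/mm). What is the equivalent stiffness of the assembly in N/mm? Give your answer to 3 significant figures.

147 N/mm

k_A = Gd⁴/(8D³N_a) = (75.8×10³)(5.3⁴)/(8·22.0³·5) = 140.43 N/mm
Parallel: k_eq = 140.43 + 6.3 = 146.73 N/mm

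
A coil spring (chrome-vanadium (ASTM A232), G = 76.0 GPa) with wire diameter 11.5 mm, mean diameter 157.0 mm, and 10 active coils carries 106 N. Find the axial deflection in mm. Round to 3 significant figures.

k = Gd⁴/(8D³N_a) = (76.0×10³)(11.5⁴)/(8·157.0³·10) = 4.2935 N/mm
δ = F/k = 106 / 4.2935 = 24.688 mm

24.7 mm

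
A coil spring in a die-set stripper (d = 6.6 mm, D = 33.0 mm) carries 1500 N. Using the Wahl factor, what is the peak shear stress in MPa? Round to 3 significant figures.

Spring index C = D/d = 33.0/6.6 = 5.0000
K_W = (4C−1)/(4C−4) + 0.615/C = 19.000/16.000 + 0.1230 = 1.3105
τ₀ = 8FD/(πd³) = 8·1500·33.0/(π·6.6³) = 396000/903.2 = 438.44 MPa
τ_max = K·τ₀ = 1.3105 × 438.44 = 574.58 MPa

575 MPa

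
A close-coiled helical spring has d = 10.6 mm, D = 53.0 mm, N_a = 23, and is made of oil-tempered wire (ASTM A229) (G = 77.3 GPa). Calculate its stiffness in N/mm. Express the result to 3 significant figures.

k = Gd⁴/(8D³N_a) = (77.3×10³ × 10.6⁴) / (8 × 53.0³ × 23)
  = 9.75895e+08 / 2.73934e+07 = 35.625 N/mm

35.6 N/mm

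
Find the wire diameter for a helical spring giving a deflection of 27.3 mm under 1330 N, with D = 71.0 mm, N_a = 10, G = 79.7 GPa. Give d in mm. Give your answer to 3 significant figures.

11.5 mm

Required rate k = F/δ = 1330/27.3 = 48.718 N/mm
d = (8D³N_a·k / G)^(1/4) = (8·71.0³·10·48.718 / (79.7×10³))^0.25
  = (17502)^0.25 = 11.5020 mm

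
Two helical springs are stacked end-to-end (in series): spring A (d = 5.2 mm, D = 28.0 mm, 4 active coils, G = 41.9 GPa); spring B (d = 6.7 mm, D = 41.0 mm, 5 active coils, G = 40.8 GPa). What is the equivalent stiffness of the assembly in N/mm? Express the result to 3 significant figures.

k_A = Gd⁴/(8D³N_a) = (41.9×10³)(5.2⁴)/(8·28.0³·4) = 43.612 N/mm
k_B = Gd⁴/(8D³N_a) = (40.8×10³)(6.7⁴)/(8·41.0³·5) = 29.823 N/mm
Series: 1/k_eq = 1/43.612 + 1/29.823 = 0.056461; k_eq = 17.711 N/mm

17.7 N/mm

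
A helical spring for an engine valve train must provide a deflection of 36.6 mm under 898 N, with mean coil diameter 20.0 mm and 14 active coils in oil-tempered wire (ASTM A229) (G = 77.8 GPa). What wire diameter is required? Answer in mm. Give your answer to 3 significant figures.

4.10 mm

Required rate k = F/δ = 898/36.6 = 24.536 N/mm
d = (8D³N_a·k / G)^(1/4) = (8·20.0³·14·24.536 / (77.8×10³))^0.25
  = (282.57)^0.25 = 4.1000 mm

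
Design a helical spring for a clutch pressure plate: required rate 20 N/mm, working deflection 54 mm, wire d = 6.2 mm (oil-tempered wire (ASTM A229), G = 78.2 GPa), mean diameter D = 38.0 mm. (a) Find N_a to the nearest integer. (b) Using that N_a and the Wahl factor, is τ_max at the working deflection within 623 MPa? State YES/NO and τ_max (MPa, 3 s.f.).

(a) 13 coils; (b) YES, τ_max = 553 MPa

N_a = Gd⁴/(8D³k) = (78.2×10³)(6.2⁴)/(8·38.0³·20) = 13.16 → N_a = 13
Actual rate k = Gd⁴/(8D³·13) = 20.248 N/mm
Working load F = kδ = 20.248·54 = 1093.4 N
C = 38.0/6.2 = 6.1290; K_W = (4C−1)/(4C−4)+0.615/C = 1.2466
τ_max = K_W·8FD/(πd³) = 1.2466·443.95 = 553.41 MPa
τ_max ≤ 623 MPa → acceptable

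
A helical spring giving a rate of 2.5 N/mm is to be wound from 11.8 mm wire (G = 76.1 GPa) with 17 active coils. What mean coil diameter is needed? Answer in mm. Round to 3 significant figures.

163 mm

D = (Gd⁴/(8N_a·k))^(1/3) = (76.1×10³·11.8⁴/(8·17·2.5))^(1/3)
  = (4.33944e+06)^(1/3) = 163.1090 mm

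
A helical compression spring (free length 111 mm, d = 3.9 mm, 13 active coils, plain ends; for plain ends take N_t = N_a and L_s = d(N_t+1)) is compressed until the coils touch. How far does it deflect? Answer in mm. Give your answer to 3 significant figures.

56.4 mm

N_t = 13; L_s = 3.9·14 = 54.6 mm
δ_solid = L₀ − L_s = 111 − 54.6 = 56.4 mm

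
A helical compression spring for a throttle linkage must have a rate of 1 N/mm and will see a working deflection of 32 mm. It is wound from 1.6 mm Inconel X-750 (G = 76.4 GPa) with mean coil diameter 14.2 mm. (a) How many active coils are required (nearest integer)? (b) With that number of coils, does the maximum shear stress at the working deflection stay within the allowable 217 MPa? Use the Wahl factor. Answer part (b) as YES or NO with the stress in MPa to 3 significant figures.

N_a = Gd⁴/(8D³k) = (76.4×10³)(1.6⁴)/(8·14.2³·1) = 21.86 → N_a = 22
Actual rate k = Gd⁴/(8D³·22) = 0.99356 N/mm
Working load F = kδ = 0.99356·32 = 31.794 N
C = 14.2/1.6 = 8.8750; K_W = (4C−1)/(4C−4)+0.615/C = 1.1645
τ_max = K_W·8FD/(πd³) = 1.1645·280.68 = 326.86 MPa
τ_max > 217 MPa → exceeds allowable

(a) 22 coils; (b) NO, τ_max = 327 MPa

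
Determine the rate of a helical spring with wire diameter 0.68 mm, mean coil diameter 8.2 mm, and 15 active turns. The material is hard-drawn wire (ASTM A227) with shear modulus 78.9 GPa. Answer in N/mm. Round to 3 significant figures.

k = Gd⁴/(8D³N_a) = (78.9×10³ × 0.68⁴) / (8 × 8.2³ × 15)
  = 16869.9 / 66164.2 = 0.25497 N/mm

0.255 N/mm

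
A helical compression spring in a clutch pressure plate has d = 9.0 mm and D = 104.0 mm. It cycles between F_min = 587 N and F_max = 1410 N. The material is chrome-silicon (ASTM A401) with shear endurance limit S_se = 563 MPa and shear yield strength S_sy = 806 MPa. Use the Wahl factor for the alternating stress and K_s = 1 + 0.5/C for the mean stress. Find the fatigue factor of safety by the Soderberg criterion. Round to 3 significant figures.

C = D/d = 104.0/9.0 = 11.5556; K_W = (4C−1)/(4C−4)+0.615/C = 1.1243; K_s = 1+0.5/C = 1.0433
F_a = (F_max−F_min)/2 = 411.5 N; F_m = (F_max+F_min)/2 = 998.5 N
τ_a = K_W·8F_aD/(πd³) = 1.1243 × 149.49 = 168.07 MPa
τ_m = K_s·8F_mD/(πd³) = 1.0433 × 362.74 = 378.43 MPa
Soderberg: 1/n_f = τ_a/S_se + τ_m/S_sy = 168.07/563 + 378.43/806 = 0.29852 + 0.46952 = 0.76805
n_f = 1/0.76805 = 1.302

1.30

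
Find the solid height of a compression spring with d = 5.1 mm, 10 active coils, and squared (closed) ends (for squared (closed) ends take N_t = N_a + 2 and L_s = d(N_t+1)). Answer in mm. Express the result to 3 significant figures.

66.3 mm

squared (closed) ends: N_t = N_a + 2 = 10 + 2 = 12
L_s = d·(N_t+1) = 5.1 × 13 = 66.3 mm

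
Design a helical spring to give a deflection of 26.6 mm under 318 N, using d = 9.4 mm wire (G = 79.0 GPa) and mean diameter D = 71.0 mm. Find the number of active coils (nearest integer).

18

Required rate k = F/δ = 318/26.6 = 11.955 N/mm
N_a = Gd⁴/(8D³k) = (79.0×10³ × 9.4⁴)/(8 × 71.0³ × 11.955)
    = 6.16792e+08 / 3.42303e+07 = 18.02 → 18 coils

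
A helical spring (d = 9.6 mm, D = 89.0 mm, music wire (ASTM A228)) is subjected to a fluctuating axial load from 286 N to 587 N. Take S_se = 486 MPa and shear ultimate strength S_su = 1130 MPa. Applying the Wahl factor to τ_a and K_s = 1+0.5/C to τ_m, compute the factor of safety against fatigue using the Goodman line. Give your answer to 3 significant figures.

5.10

C = D/d = 89.0/9.6 = 9.2708; K_W = (4C−1)/(4C−4)+0.615/C = 1.1570; K_s = 1+0.5/C = 1.0539
F_a = (F_max−F_min)/2 = 150.5 N; F_m = (F_max+F_min)/2 = 436.5 N
τ_a = K_W·8F_aD/(πd³) = 1.1570 × 38.553 = 44.606 MPa
τ_m = K_s·8F_mD/(πd³) = 1.0539 × 111.82 = 117.85 MPa
Goodman: 1/n_f = τ_a/S_se + τ_m/S_su = 44.606/486 + 117.85/1130 = 0.09178 + 0.10429 = 0.19607
n_f = 1/0.19607 = 5.1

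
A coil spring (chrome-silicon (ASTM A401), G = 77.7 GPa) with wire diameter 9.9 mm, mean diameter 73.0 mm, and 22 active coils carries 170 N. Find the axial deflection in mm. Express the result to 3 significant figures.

15.6 mm

k = Gd⁴/(8D³N_a) = (77.7×10³)(9.9⁴)/(8·73.0³·22) = 10.901 N/mm
δ = F/k = 170 / 10.901 = 15.594 mm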